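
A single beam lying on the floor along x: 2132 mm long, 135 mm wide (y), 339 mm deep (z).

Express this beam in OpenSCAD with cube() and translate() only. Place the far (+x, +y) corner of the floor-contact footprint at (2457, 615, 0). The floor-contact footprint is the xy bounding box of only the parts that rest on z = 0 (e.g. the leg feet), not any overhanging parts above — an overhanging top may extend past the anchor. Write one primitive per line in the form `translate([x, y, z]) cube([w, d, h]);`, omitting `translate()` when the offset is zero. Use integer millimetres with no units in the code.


translate([325, 480, 0]) cube([2132, 135, 339]);


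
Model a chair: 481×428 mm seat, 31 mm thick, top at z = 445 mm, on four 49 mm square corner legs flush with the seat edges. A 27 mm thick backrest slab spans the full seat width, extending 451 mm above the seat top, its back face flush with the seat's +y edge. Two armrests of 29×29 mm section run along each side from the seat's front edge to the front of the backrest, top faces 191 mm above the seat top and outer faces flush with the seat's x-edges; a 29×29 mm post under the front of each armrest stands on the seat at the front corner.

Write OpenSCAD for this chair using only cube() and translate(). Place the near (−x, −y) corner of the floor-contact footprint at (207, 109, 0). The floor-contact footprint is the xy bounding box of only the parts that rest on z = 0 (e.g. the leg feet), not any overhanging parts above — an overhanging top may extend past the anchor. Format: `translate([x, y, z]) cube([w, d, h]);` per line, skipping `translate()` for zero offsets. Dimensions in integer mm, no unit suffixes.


translate([207, 109, 414]) cube([481, 428, 31]);
translate([207, 109, 0]) cube([49, 49, 414]);
translate([639, 109, 0]) cube([49, 49, 414]);
translate([207, 488, 0]) cube([49, 49, 414]);
translate([639, 488, 0]) cube([49, 49, 414]);
translate([207, 510, 445]) cube([481, 27, 451]);
translate([207, 109, 607]) cube([29, 401, 29]);
translate([659, 109, 607]) cube([29, 401, 29]);
translate([207, 109, 445]) cube([29, 29, 162]);
translate([659, 109, 445]) cube([29, 29, 162]);


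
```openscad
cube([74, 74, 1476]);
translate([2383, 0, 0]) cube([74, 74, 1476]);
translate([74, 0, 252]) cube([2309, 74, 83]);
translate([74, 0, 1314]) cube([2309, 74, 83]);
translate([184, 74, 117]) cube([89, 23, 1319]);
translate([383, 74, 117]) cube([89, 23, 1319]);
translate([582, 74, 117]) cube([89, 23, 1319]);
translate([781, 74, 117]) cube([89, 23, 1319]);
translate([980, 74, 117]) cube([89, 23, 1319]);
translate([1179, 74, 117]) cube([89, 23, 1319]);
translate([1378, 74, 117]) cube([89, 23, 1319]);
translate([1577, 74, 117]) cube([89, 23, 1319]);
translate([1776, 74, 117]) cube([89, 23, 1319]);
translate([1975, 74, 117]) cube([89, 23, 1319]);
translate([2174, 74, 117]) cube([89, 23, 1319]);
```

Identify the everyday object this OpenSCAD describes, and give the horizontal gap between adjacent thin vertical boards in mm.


A fence section. The picket gap is 110 mm.

Two posts, two rails, 11 pickets — a fence section. Span 2309 mm holds 11 pickets of 89 mm with 12 equal gaps: ⌊(2309 − 11·89) / 12⌋ = 110 mm.


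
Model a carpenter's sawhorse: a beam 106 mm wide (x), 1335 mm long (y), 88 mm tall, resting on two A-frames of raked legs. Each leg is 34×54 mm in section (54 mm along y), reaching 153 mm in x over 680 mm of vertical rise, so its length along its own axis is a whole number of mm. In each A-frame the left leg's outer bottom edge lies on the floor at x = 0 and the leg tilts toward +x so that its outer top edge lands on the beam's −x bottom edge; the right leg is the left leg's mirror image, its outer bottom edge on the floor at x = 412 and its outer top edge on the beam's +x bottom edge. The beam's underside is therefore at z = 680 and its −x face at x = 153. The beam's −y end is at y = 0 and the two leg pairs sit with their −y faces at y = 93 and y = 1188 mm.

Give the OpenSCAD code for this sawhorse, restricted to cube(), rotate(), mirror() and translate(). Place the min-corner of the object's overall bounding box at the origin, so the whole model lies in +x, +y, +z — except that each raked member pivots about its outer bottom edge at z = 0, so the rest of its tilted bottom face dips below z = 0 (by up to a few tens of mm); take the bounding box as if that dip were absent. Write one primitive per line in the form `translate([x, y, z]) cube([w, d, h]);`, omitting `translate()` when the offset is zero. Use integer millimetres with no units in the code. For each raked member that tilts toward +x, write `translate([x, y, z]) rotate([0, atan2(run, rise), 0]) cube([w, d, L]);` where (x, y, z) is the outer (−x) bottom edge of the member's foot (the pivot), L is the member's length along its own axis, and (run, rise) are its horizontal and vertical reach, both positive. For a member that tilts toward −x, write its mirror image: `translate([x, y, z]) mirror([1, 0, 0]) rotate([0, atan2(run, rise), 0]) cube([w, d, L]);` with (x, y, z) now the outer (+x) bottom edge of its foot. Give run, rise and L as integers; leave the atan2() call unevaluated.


translate([153, 0, 680]) cube([106, 1335, 88]);
translate([0, 93, 0]) rotate([0, atan2(153, 680), 0]) cube([34, 54, 697]);
translate([412, 93, 0]) mirror([1, 0, 0]) rotate([0, atan2(153, 680), 0]) cube([34, 54, 697]);
translate([0, 1188, 0]) rotate([0, atan2(153, 680), 0]) cube([34, 54, 697]);
translate([412, 1188, 0]) mirror([1, 0, 0]) rotate([0, atan2(153, 680), 0]) cube([34, 54, 697]);


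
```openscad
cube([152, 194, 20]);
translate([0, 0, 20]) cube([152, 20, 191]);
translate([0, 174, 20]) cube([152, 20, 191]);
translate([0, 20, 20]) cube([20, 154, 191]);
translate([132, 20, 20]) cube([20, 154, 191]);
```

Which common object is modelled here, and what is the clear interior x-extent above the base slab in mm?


An open box. The internal width is 112 mm.

A 152×194 base slab with four walls standing on it — an open box. The base is 152 mm wide and the walls are 20 mm thick, so the internal width is 152 − 2 × 20 = 112 mm.


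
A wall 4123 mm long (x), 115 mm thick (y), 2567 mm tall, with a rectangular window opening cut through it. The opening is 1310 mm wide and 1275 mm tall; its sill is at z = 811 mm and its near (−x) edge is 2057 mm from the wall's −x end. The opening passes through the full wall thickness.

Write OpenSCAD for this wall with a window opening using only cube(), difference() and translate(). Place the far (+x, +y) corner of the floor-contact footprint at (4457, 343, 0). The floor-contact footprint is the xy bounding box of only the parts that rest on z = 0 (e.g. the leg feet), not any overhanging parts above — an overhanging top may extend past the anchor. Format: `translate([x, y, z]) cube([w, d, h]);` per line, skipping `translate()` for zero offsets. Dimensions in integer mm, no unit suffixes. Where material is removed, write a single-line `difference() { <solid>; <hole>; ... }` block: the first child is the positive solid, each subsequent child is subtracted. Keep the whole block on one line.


difference() { translate([334, 228, 0]) cube([4123, 115, 2567]); translate([2391, 228, 811]) cube([1310, 115, 1275]); }


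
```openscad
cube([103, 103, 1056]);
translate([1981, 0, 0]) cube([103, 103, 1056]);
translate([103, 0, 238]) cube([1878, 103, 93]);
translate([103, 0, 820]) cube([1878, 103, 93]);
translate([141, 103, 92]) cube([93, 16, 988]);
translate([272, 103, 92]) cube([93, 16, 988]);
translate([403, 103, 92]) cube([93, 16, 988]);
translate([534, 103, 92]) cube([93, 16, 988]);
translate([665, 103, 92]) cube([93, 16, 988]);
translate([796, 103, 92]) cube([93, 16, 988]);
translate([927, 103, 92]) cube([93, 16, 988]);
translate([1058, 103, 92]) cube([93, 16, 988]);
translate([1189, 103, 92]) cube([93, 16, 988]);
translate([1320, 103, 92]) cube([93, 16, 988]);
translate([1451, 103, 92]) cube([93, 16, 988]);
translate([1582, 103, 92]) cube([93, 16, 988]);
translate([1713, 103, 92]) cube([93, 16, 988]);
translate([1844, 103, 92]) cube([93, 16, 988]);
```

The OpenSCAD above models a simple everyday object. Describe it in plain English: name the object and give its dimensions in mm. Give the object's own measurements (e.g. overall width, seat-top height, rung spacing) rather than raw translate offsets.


A fence section. Two 103×103 mm posts, 1056 mm tall, stand on the floor with a clear span of 1878 mm between their inner faces. Two horizontal rails of 103×93 mm section span the gap between the posts with their undersides at z = 238 mm and z = 820 mm, flush with the posts' −y face. 14 pickets, each 93 mm wide, 16 mm thick and 988 mm tall, are fixed to the +y face of the rails with their bottoms at z = 92 mm, spaced across the span with a 38 mm gap after the −x post and between neighbouring pickets, with 44 mm left before the +x post.


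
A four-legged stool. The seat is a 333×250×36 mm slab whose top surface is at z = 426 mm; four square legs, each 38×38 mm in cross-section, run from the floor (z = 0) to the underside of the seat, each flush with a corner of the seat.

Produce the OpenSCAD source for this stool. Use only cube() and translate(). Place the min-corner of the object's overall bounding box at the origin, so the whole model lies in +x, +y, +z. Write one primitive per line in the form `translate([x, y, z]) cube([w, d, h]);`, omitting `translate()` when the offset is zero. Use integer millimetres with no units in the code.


translate([0, 0, 390]) cube([333, 250, 36]);
cube([38, 38, 390]);
translate([295, 0, 0]) cube([38, 38, 390]);
translate([0, 212, 0]) cube([38, 38, 390]);
translate([295, 212, 0]) cube([38, 38, 390]);


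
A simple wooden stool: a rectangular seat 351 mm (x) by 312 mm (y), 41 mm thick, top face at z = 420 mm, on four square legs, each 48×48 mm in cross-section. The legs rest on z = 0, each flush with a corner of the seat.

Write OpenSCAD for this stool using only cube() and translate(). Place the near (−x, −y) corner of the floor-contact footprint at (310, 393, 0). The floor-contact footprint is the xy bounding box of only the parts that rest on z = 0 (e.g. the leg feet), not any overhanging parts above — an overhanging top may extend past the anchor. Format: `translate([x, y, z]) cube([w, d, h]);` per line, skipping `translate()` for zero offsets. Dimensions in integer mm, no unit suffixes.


// leg_h = 420 - 41 = 379
translate([310, 393, 379]) cube([351, 312, 41]);
translate([310, 393, 0]) cube([48, 48, 379]);
translate([613, 393, 0]) cube([48, 48, 379]);
translate([310, 657, 0]) cube([48, 48, 379]);
translate([613, 657, 0]) cube([48, 48, 379]);


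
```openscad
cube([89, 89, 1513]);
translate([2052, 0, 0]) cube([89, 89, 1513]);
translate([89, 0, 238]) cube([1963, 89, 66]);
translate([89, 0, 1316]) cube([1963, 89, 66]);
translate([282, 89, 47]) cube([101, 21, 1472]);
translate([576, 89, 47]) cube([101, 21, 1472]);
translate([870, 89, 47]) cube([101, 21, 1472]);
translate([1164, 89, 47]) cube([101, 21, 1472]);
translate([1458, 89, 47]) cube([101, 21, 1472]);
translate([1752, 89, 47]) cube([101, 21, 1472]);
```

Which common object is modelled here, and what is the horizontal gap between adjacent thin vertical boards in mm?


A fence section. The picket gap is 193 mm.

Two posts, two rails, 6 pickets — a fence section. Span 1963 mm holds 6 pickets of 101 mm with 7 equal gaps: ⌊(1963 − 6·101) / 7⌋ = 193 mm.


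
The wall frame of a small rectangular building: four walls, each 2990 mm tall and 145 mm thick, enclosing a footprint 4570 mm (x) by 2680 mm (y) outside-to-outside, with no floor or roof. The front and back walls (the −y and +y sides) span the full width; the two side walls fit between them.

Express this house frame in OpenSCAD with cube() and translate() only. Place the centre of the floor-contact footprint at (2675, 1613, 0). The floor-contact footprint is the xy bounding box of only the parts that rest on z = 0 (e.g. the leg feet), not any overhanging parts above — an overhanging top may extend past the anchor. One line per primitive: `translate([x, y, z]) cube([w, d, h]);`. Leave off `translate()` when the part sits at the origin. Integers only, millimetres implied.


translate([390, 273, 0]) cube([4570, 145, 2990]);
translate([390, 2808, 0]) cube([4570, 145, 2990]);
translate([390, 418, 0]) cube([145, 2390, 2990]);
translate([4815, 418, 0]) cube([145, 2390, 2990]);


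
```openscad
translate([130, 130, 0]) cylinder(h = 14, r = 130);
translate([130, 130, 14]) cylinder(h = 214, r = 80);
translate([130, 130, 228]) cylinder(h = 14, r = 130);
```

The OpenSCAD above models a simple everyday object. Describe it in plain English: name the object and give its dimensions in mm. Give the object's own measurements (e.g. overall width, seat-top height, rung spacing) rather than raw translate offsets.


A spool: two coaxial disc flanges of radius 130 mm and thickness 14 mm, joined by a core cylinder of radius 80 mm and height 214 mm. The lower flange rests on z = 0 and the three cylinders share a vertical axis.


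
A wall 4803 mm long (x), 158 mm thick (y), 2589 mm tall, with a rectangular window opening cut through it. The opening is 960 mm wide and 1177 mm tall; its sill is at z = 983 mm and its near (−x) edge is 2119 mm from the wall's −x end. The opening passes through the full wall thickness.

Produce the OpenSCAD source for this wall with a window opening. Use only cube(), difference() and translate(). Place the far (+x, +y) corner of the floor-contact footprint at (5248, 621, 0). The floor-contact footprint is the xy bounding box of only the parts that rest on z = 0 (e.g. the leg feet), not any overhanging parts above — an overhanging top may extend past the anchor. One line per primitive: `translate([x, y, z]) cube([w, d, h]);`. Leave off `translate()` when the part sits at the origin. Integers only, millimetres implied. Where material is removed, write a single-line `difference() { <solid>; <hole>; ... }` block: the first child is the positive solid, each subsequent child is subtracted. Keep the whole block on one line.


difference() { translate([445, 463, 0]) cube([4803, 158, 2589]); translate([2564, 463, 983]) cube([960, 158, 1177]); }


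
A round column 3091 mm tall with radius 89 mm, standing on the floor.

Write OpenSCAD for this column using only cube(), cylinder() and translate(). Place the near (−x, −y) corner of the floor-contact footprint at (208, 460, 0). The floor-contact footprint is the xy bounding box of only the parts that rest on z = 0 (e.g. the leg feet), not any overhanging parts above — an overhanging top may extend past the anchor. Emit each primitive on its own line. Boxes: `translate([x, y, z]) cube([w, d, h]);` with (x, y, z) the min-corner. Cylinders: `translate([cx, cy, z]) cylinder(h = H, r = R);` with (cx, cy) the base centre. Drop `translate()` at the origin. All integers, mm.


translate([297, 549, 0]) cylinder(h = 3091, r = 89);


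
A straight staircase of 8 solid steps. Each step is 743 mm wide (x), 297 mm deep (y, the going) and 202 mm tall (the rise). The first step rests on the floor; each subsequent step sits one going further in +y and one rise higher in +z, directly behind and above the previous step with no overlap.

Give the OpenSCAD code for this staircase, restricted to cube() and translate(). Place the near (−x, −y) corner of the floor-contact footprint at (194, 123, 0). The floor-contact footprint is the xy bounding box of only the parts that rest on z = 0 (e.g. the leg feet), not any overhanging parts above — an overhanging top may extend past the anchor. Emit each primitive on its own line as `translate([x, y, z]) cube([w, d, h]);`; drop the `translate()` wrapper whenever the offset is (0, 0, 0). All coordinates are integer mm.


translate([194, 123, 0]) cube([743, 297, 202]);
translate([194, 420, 202]) cube([743, 297, 202]);
translate([194, 717, 404]) cube([743, 297, 202]);
translate([194, 1014, 606]) cube([743, 297, 202]);
translate([194, 1311, 808]) cube([743, 297, 202]);
translate([194, 1608, 1010]) cube([743, 297, 202]);
translate([194, 1905, 1212]) cube([743, 297, 202]);
translate([194, 2202, 1414]) cube([743, 297, 202]);


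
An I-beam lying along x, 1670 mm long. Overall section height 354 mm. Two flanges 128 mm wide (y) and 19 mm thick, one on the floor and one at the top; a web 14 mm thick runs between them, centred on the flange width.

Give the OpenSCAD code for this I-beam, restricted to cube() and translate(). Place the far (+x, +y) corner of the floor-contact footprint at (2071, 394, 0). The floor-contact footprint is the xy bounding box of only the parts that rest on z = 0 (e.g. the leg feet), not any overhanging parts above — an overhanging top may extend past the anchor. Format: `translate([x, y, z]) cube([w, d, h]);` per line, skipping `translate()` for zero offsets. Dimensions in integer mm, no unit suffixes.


translate([401, 266, 0]) cube([1670, 128, 19]);
translate([401, 323, 19]) cube([1670, 14, 316]);
translate([401, 266, 335]) cube([1670, 128, 19]);


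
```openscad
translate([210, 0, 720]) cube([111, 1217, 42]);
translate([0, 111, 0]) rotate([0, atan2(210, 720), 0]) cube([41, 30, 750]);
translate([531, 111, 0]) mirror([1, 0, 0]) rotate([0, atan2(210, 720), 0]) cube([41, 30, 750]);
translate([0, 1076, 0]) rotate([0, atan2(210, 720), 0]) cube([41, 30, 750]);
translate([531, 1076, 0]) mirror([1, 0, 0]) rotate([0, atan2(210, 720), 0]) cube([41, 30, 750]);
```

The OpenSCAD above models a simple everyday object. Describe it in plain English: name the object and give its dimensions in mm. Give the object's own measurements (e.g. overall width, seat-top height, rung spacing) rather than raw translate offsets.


A sawhorse. A 111×1217×42 mm beam (x, y, z) sits on two A-frame leg pairs. Each pair is two raked legs of 41×30 mm section (30 mm along y) splaying symmetrically in x. Each leg rises 720 mm vertically over 210 mm of horizontal reach and is 750 mm long along its own axis. Every leg's outer bottom edge rests on the floor and its outer top edge meets a bottom edge of the beam — the left legs (tilting toward +x) meet the beam's −x bottom edge, the right legs (their mirror images, tilting toward −x) meet its +x bottom edge — so the leg tops tuck under the beam, the beam's underside is 720 mm above the floor, and the feet are 531 mm apart outside-to-outside with the beam centred between them. The two leg pairs are set in 111 mm from either end of the beam.


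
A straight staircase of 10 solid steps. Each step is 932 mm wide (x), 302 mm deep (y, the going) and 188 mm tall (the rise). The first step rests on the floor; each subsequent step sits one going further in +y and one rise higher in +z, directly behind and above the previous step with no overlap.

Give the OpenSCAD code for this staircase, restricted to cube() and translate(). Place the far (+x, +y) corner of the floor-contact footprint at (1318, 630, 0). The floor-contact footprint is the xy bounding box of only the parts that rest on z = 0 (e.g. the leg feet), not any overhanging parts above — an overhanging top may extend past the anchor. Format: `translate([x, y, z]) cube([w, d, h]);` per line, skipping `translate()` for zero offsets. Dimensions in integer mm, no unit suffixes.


translate([386, 328, 0]) cube([932, 302, 188]);
translate([386, 630, 188]) cube([932, 302, 188]);
translate([386, 932, 376]) cube([932, 302, 188]);
translate([386, 1234, 564]) cube([932, 302, 188]);
translate([386, 1536, 752]) cube([932, 302, 188]);
translate([386, 1838, 940]) cube([932, 302, 188]);
translate([386, 2140, 1128]) cube([932, 302, 188]);
translate([386, 2442, 1316]) cube([932, 302, 188]);
translate([386, 2744, 1504]) cube([932, 302, 188]);
translate([386, 3046, 1692]) cube([932, 302, 188]);


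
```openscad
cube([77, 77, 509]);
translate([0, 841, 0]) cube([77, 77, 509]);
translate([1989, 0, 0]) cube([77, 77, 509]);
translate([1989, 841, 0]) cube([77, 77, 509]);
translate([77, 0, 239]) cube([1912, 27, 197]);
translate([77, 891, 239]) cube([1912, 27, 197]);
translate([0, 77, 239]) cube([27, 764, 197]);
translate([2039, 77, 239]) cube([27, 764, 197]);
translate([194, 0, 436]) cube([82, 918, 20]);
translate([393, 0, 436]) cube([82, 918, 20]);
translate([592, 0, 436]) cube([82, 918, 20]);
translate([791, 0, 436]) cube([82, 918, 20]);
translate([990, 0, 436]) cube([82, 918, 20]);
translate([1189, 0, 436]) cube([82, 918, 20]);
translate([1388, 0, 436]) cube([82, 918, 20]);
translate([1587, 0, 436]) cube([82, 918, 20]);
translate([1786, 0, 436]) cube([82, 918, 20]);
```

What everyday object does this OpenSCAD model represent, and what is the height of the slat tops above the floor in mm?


A bed frame. The slat-top height is 456 mm.

Four posts, four rails, and a row of slats — a bed frame. Slats sit on the rails at z = 239 + 197 = 436; with slat thickness 20, the top is 456 mm.


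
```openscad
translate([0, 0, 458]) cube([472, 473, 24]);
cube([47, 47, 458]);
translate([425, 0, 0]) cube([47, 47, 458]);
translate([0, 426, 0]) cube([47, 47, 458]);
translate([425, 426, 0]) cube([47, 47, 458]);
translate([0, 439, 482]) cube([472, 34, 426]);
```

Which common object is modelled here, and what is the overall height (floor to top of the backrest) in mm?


A chair. The overall height is 908 mm.

A slab on four corner posts with a tall panel at the back — a chair. The seat slab sits at z = 458 with thickness 24, and the 426 mm backrest starts at the seat top, so the overall height is 458 + 24 + 426 = 908 mm.


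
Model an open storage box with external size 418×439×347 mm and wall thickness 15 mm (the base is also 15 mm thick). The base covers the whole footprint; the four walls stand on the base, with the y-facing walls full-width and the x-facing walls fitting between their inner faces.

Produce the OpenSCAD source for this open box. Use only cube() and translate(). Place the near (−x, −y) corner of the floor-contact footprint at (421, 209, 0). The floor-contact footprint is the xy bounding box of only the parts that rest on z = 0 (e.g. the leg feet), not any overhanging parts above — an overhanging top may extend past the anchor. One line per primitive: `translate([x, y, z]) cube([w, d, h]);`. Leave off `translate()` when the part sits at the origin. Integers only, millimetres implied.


translate([421, 209, 0]) cube([418, 439, 15]);
translate([421, 209, 15]) cube([418, 15, 332]);
translate([421, 633, 15]) cube([418, 15, 332]);
translate([421, 224, 15]) cube([15, 409, 332]);
translate([824, 224, 15]) cube([15, 409, 332]);


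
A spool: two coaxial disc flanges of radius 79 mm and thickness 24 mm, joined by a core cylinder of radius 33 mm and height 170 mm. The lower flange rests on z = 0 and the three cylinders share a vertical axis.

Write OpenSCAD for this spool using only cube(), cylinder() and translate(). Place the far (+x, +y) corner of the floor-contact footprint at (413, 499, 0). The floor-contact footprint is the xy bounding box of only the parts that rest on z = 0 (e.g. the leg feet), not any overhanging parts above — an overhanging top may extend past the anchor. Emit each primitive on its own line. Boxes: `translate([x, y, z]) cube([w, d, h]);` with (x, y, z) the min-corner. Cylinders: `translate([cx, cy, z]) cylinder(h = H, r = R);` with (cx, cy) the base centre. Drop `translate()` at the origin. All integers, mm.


translate([334, 420, 0]) cylinder(h = 24, r = 79);
translate([334, 420, 24]) cylinder(h = 170, r = 33);
translate([334, 420, 194]) cylinder(h = 24, r = 79);


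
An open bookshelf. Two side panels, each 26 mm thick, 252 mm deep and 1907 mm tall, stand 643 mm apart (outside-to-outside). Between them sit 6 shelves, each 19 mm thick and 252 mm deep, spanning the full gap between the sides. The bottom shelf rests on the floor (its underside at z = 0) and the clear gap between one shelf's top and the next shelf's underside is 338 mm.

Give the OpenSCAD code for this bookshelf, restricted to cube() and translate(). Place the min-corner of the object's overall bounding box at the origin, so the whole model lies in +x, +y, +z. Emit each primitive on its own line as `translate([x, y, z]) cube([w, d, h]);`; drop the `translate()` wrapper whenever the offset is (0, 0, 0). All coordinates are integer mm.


cube([26, 252, 1907]);
translate([617, 0, 0]) cube([26, 252, 1907]);
translate([26, 0, 0]) cube([591, 252, 19]);
translate([26, 0, 357]) cube([591, 252, 19]);
translate([26, 0, 714]) cube([591, 252, 19]);
translate([26, 0, 1071]) cube([591, 252, 19]);
translate([26, 0, 1428]) cube([591, 252, 19]);
translate([26, 0, 1785]) cube([591, 252, 19]);


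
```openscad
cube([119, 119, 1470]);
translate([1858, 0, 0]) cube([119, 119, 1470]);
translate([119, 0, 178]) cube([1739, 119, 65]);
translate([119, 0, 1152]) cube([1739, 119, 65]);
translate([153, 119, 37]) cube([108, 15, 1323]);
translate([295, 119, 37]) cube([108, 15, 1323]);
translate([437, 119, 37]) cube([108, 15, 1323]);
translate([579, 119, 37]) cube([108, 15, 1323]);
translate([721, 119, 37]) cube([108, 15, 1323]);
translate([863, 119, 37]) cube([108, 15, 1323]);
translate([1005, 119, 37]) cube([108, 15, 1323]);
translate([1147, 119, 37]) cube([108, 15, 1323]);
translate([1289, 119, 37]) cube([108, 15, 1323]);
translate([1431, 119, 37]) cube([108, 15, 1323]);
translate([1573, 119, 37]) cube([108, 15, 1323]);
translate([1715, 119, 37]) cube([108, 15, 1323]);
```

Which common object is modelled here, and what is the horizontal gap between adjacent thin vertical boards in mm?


A fence section. The picket gap is 34 mm.

Two posts, two rails, 12 pickets — a fence section. Span 1739 mm holds 12 pickets of 108 mm with 13 equal gaps: ⌊(1739 − 12·108) / 13⌋ = 34 mm.


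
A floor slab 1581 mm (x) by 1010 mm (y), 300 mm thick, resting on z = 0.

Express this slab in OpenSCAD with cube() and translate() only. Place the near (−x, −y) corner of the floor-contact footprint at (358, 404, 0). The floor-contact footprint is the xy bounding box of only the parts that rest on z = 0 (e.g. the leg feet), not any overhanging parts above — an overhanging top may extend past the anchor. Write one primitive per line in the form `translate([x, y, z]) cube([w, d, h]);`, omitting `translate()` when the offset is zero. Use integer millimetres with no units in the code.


translate([358, 404, 0]) cube([1581, 1010, 300]);


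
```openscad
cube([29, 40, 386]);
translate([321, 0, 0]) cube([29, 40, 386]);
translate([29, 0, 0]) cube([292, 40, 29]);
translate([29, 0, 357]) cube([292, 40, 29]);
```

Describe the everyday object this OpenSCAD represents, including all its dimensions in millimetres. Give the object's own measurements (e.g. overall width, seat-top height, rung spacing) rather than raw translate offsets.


A rectangular picture frame lying in the x–z plane (depth along y). The opening is 292 mm wide (x) by 328 mm tall (z), surrounded by a border 29 mm wide on all four sides. The frame is 40 mm deep and is made of two full-height vertical stiles with two horizontal rails fitted between them.


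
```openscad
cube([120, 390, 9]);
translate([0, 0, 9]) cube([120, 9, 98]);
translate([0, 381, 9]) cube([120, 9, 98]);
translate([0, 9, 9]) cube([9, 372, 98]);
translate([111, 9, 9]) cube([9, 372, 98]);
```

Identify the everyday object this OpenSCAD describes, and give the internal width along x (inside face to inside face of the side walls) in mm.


An open box. The internal width is 102 mm.

A 120×390 base slab with four walls standing on it — an open box. The base is 120 mm wide and the walls are 9 mm thick, so the internal width is 120 − 2 × 9 = 102 mm.


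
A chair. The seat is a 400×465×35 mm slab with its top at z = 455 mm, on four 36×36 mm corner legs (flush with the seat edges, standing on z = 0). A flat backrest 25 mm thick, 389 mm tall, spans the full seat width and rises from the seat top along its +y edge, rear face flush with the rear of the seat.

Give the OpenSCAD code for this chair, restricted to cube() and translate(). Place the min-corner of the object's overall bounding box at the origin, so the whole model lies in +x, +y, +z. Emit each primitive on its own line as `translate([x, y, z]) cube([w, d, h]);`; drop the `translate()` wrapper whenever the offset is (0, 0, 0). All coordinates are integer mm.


translate([0, 0, 420]) cube([400, 465, 35]);
cube([36, 36, 420]);
translate([364, 0, 0]) cube([36, 36, 420]);
translate([0, 429, 0]) cube([36, 36, 420]);
translate([364, 429, 0]) cube([36, 36, 420]);
translate([0, 440, 455]) cube([400, 25, 389]);


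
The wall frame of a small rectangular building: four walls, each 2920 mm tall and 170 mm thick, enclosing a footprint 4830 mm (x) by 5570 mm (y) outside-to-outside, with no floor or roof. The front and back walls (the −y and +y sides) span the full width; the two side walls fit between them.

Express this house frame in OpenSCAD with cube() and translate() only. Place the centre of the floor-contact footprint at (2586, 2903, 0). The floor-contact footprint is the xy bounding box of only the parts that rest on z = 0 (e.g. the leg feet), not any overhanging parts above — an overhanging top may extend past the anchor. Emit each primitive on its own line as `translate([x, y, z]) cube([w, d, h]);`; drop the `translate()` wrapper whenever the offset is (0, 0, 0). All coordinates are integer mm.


translate([171, 118, 0]) cube([4830, 170, 2920]);
translate([171, 5518, 0]) cube([4830, 170, 2920]);
translate([171, 288, 0]) cube([170, 5230, 2920]);
translate([4831, 288, 0]) cube([170, 5230, 2920]);


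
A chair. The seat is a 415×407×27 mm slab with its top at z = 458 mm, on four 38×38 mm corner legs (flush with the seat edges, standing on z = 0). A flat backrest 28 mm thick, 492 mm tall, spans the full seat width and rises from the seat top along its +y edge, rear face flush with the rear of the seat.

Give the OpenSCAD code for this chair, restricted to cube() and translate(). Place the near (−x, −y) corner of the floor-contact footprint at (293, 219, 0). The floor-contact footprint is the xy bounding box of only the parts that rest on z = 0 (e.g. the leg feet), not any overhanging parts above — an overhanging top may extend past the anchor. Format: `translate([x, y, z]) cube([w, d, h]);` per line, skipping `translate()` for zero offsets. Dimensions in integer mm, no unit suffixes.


translate([293, 219, 431]) cube([415, 407, 27]);
translate([293, 219, 0]) cube([38, 38, 431]);
translate([670, 219, 0]) cube([38, 38, 431]);
translate([293, 588, 0]) cube([38, 38, 431]);
translate([670, 588, 0]) cube([38, 38, 431]);
translate([293, 598, 458]) cube([415, 28, 492]);


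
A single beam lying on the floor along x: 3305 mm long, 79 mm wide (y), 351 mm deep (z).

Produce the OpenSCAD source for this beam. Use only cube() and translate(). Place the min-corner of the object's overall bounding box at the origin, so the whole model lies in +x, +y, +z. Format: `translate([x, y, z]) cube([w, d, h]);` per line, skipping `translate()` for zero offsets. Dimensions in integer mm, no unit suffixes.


cube([3305, 79, 351]);


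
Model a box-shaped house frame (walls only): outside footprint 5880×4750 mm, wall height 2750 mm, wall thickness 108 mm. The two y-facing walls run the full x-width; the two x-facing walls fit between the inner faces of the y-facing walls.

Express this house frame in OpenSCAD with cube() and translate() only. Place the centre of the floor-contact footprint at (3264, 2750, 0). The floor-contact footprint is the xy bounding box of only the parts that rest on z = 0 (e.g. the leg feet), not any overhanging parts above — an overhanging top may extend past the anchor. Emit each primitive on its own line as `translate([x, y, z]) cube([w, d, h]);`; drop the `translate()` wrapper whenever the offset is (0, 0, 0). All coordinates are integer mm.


translate([324, 375, 0]) cube([5880, 108, 2750]);
translate([324, 5017, 0]) cube([5880, 108, 2750]);
translate([324, 483, 0]) cube([108, 4534, 2750]);
translate([6096, 483, 0]) cube([108, 4534, 2750]);


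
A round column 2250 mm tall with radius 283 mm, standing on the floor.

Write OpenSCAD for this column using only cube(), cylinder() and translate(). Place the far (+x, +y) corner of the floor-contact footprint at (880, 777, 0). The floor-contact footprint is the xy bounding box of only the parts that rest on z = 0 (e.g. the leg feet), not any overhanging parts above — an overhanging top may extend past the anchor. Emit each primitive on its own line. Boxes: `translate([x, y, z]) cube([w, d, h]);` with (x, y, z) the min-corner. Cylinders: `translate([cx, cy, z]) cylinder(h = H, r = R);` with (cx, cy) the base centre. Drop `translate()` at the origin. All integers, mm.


translate([597, 494, 0]) cylinder(h = 2250, r = 283);


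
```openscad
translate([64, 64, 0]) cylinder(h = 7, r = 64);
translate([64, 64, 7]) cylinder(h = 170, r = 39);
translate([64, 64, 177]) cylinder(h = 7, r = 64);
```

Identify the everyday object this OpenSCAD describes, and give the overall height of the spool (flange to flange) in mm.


A spool. The overall height is 184 mm.

Three coaxial cylinders, large–small–large — a spool. Two 7 mm flanges and a 170 mm core give 7 + 170 + 7 = 184 mm.


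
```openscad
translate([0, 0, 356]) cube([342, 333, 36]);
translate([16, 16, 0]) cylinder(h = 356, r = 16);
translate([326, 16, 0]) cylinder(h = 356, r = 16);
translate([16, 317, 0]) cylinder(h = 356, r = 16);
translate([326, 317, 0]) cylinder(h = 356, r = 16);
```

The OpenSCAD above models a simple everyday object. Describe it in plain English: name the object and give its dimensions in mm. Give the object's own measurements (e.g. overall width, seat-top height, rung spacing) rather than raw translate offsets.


A four-legged stool. The seat is a 342×333×36 mm slab whose top surface is at z = 392 mm; four round legs, each 32 mm in diameter, run from the floor (z = 0) to the underside of the seat, each leg's axis is inset half a diameter from the nearest pair of seat edges (so the leg's bounding box is flush with the corner).


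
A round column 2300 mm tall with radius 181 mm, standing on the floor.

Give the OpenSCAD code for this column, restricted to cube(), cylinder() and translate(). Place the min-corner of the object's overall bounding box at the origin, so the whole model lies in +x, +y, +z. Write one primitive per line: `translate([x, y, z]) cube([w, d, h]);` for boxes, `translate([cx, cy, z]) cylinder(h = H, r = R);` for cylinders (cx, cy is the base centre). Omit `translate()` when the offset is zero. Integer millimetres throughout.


translate([181, 181, 0]) cylinder(h = 2300, r = 181);


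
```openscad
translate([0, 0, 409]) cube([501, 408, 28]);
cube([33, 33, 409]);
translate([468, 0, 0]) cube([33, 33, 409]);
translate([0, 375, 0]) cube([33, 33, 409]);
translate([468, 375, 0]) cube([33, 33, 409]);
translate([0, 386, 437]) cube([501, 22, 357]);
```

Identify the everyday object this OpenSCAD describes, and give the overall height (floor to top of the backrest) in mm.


A chair. The overall height is 794 mm.

A slab on four corner posts with a tall panel at the back — a chair. The seat slab sits at z = 409 with thickness 28, and the 357 mm backrest starts at the seat top, so the overall height is 409 + 28 + 357 = 794 mm.


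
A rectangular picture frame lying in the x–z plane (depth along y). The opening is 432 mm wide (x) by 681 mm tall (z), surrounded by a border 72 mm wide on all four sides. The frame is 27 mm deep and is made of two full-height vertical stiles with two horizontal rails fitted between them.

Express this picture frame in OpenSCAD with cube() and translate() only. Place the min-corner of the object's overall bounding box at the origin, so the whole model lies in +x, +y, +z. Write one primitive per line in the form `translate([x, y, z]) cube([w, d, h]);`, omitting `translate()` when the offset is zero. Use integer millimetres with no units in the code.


cube([72, 27, 825]);
translate([504, 0, 0]) cube([72, 27, 825]);
translate([72, 0, 0]) cube([432, 27, 72]);
translate([72, 0, 753]) cube([432, 27, 72]);


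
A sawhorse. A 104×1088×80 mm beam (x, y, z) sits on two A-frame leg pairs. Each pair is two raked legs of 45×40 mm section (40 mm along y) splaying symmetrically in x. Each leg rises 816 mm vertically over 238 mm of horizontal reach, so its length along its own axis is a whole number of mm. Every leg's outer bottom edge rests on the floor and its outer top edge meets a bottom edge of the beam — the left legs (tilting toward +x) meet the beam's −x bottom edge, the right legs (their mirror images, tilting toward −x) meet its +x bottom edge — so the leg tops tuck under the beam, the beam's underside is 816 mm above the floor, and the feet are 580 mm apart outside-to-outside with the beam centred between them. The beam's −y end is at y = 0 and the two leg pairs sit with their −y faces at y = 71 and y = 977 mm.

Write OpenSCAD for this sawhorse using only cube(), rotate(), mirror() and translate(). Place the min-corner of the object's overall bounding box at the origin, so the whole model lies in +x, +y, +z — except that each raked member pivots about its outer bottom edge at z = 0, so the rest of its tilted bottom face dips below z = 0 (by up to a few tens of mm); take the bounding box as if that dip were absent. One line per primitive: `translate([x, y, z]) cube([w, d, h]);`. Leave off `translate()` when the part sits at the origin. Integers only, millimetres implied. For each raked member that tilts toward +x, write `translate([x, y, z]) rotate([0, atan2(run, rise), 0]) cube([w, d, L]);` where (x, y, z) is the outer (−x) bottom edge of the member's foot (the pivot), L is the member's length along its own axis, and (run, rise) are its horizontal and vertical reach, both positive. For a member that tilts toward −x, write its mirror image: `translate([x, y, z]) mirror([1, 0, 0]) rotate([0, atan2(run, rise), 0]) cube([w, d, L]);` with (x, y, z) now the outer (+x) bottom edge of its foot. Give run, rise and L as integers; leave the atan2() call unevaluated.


translate([238, 0, 816]) cube([104, 1088, 80]);
translate([0, 71, 0]) rotate([0, atan2(238, 816), 0]) cube([45, 40, 850]);
translate([580, 71, 0]) mirror([1, 0, 0]) rotate([0, atan2(238, 816), 0]) cube([45, 40, 850]);
translate([0, 977, 0]) rotate([0, atan2(238, 816), 0]) cube([45, 40, 850]);
translate([580, 977, 0]) mirror([1, 0, 0]) rotate([0, atan2(238, 816), 0]) cube([45, 40, 850]);


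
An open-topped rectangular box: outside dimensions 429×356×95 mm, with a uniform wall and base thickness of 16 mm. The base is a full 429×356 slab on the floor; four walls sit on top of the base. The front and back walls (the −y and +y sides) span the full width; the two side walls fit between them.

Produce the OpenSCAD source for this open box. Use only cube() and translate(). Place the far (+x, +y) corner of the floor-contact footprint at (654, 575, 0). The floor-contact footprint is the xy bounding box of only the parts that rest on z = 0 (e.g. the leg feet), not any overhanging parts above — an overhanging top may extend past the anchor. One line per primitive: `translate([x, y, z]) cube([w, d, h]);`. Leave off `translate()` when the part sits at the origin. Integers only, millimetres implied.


translate([225, 219, 0]) cube([429, 356, 16]);
translate([225, 219, 16]) cube([429, 16, 79]);
translate([225, 559, 16]) cube([429, 16, 79]);
translate([225, 235, 16]) cube([16, 324, 79]);
translate([638, 235, 16]) cube([16, 324, 79]);


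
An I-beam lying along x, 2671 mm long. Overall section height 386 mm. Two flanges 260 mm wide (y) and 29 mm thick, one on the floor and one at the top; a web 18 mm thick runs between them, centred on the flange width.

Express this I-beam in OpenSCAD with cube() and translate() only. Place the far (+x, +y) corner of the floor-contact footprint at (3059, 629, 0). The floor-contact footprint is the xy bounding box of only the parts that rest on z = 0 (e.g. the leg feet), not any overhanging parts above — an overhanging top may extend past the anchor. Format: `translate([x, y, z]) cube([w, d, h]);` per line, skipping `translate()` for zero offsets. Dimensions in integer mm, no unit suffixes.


translate([388, 369, 0]) cube([2671, 260, 29]);
translate([388, 490, 29]) cube([2671, 18, 328]);
translate([388, 369, 357]) cube([2671, 260, 29]);
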